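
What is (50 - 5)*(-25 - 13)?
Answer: -1710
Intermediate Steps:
(50 - 5)*(-25 - 13) = 45*(-38) = -1710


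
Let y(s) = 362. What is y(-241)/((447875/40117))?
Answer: 14522354/447875 ≈ 32.425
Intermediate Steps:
y(-241)/((447875/40117)) = 362/((447875/40117)) = 362/((447875*(1/40117))) = 362/(447875/40117) = 362*(40117/447875) = 14522354/447875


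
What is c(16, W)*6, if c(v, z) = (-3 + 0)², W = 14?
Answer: 54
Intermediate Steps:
c(v, z) = 9 (c(v, z) = (-3)² = 9)
c(16, W)*6 = 9*6 = 54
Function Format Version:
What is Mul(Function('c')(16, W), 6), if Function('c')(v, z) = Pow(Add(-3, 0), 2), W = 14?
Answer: 54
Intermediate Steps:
Function('c')(v, z) = 9 (Function('c')(v, z) = Pow(-3, 2) = 9)
Mul(Function('c')(16, W), 6) = Mul(9, 6) = 54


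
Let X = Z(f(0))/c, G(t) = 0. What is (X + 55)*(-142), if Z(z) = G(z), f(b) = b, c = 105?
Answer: -7810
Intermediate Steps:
Z(z) = 0
X = 0 (X = 0/105 = 0*(1/105) = 0)
(X + 55)*(-142) = (0 + 55)*(-142) = 55*(-142) = -7810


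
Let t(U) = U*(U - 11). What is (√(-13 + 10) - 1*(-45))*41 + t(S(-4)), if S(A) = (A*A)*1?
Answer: 1925 + 41*I*√3 ≈ 1925.0 + 71.014*I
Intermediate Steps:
S(A) = A² (S(A) = A²*1 = A²)
t(U) = U*(-11 + U)
(√(-13 + 10) - 1*(-45))*41 + t(S(-4)) = (√(-13 + 10) - 1*(-45))*41 + (-4)²*(-11 + (-4)²) = (√(-3) + 45)*41 + 16*(-11 + 16) = (I*√3 + 45)*41 + 16*5 = (45 + I*√3)*41 + 80 = (1845 + 41*I*√3) + 80 = 1925 + 41*I*√3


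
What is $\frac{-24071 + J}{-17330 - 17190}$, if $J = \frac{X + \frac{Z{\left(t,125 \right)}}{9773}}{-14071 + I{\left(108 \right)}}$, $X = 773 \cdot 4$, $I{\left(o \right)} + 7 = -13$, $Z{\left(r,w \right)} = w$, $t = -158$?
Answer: $\frac{9057049059}{12988512460} \approx 0.69731$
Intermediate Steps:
$I{\left(o \right)} = -20$ ($I{\left(o \right)} = -7 - 13 = -20$)
$X = 3092$
$J = - \frac{165127}{752521}$ ($J = \frac{3092 + \frac{125}{9773}}{-14071 - 20} = \frac{3092 + 125 \cdot \frac{1}{9773}}{-14091} = \left(3092 + \frac{125}{9773}\right) \left(- \frac{1}{14091}\right) = \frac{30218241}{9773} \left(- \frac{1}{14091}\right) = - \frac{165127}{752521} \approx -0.21943$)
$\frac{-24071 + J}{-17330 - 17190} = \frac{-24071 - \frac{165127}{752521}}{-17330 - 17190} = - \frac{18114098118}{752521 \left(-34520\right)} = \left(- \frac{18114098118}{752521}\right) \left(- \frac{1}{34520}\right) = \frac{9057049059}{12988512460}$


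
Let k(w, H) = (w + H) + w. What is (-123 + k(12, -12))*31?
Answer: -3441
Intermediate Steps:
k(w, H) = H + 2*w (k(w, H) = (H + w) + w = H + 2*w)
(-123 + k(12, -12))*31 = (-123 + (-12 + 2*12))*31 = (-123 + (-12 + 24))*31 = (-123 + 12)*31 = -111*31 = -3441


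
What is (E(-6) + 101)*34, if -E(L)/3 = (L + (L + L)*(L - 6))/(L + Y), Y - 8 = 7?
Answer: 1870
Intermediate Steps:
Y = 15 (Y = 8 + 7 = 15)
E(L) = -3*(L + 2*L*(-6 + L))/(15 + L) (E(L) = -3*(L + (L + L)*(L - 6))/(L + 15) = -3*(L + (2*L)*(-6 + L))/(15 + L) = -3*(L + 2*L*(-6 + L))/(15 + L))
(E(-6) + 101)*34 = (3*(-6)*(11 - 2*(-6))/(15 - 6) + 101)*34 = (3*(-6)*(11 + 12)/9 + 101)*34 = (3*(-6)*(⅑)*23 + 101)*34 = (-46 + 101)*34 = 55*34 = 1870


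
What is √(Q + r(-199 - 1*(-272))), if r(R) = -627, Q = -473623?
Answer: 5*I*√18970 ≈ 688.66*I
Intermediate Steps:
√(Q + r(-199 - 1*(-272))) = √(-473623 - 627) = √(-474250) = 5*I*√18970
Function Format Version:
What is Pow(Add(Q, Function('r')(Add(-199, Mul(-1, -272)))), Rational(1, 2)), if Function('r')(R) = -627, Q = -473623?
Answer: Mul(5, I, Pow(18970, Rational(1, 2))) ≈ Mul(688.66, I)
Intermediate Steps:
Pow(Add(Q, Function('r')(Add(-199, Mul(-1, -272)))), Rational(1, 2)) = Pow(Add(-473623, -627), Rational(1, 2)) = Pow(-474250, Rational(1, 2)) = Mul(5, I, Pow(18970, Rational(1, 2)))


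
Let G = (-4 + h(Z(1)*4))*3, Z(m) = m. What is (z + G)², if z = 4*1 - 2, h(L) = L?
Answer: 4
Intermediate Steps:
z = 2 (z = 4 - 2 = 2)
G = 0 (G = (-4 + 1*4)*3 = (-4 + 4)*3 = 0*3 = 0)
(z + G)² = (2 + 0)² = 2² = 4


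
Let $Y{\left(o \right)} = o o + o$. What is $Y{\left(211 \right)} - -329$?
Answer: $45061$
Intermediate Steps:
$Y{\left(o \right)} = o + o^{2}$ ($Y{\left(o \right)} = o^{2} + o = o + o^{2}$)
$Y{\left(211 \right)} - -329 = 211 \left(1 + 211\right) - -329 = 211 \cdot 212 + 329 = 44732 + 329 = 45061$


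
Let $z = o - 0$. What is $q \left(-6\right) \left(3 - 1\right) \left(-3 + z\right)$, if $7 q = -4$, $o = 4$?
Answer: $\frac{48}{7} \approx 6.8571$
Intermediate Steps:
$z = 4$ ($z = 4 - 0 = 4 + 0 = 4$)
$q = - \frac{4}{7}$ ($q = \frac{1}{7} \left(-4\right) = - \frac{4}{7} \approx -0.57143$)
$q \left(-6\right) \left(3 - 1\right) \left(-3 + z\right) = \left(- \frac{4}{7}\right) \left(-6\right) \left(3 - 1\right) \left(-3 + 4\right) = \frac{24 \cdot 2 \cdot 1}{7} = \frac{24}{7} \cdot 2 = \frac{48}{7}$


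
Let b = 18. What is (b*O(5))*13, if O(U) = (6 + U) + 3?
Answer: 3276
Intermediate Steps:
O(U) = 9 + U
(b*O(5))*13 = (18*(9 + 5))*13 = (18*14)*13 = 252*13 = 3276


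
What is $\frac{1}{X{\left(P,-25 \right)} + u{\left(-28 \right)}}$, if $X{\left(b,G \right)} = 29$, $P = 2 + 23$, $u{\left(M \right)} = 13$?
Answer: $\frac{1}{42} \approx 0.02381$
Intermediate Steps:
$P = 25$
$\frac{1}{X{\left(P,-25 \right)} + u{\left(-28 \right)}} = \frac{1}{29 + 13} = \frac{1}{42}$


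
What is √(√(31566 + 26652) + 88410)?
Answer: √(88410 + √58218) ≈ 297.74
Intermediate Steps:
√(√(31566 + 26652) + 88410) = √(√58218 + 88410) = √(88410 + √58218)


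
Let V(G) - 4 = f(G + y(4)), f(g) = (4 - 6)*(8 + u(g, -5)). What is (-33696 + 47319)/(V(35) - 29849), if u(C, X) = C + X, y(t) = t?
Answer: -13623/29929 ≈ -0.45518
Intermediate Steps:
f(g) = -6 - 2*g (f(g) = (4 - 6)*(8 + (g - 5)) = -2*(8 + (-5 + g)) = -2*(3 + g) = -6 - 2*g)
V(G) = -10 - 2*G (V(G) = 4 + (-6 - 2*(G + 4)) = 4 + (-6 - 2*(4 + G)) = 4 + (-6 + (-8 - 2*G)) = 4 + (-14 - 2*G) = -10 - 2*G)
(-33696 + 47319)/(V(35) - 29849) = (-33696 + 47319)/((-10 - 2*35) - 29849) = 13623/((-10 - 70) - 29849) = 13623/(-80 - 29849) = 13623/(-29929) = 13623*(-1/29929) = -13623/29929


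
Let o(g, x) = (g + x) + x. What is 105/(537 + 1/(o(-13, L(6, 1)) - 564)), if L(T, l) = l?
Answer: 60375/308774 ≈ 0.19553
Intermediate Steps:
o(g, x) = g + 2*x
105/(537 + 1/(o(-13, L(6, 1)) - 564)) = 105/(537 + 1/((-13 + 2*1) - 564)) = 105/(537 + 1/((-13 + 2) - 564)) = 105/(537 + 1/(-11 - 564)) = 105/(537 + 1/(-575)) = 105/(537 - 1/575) = 105/(308774/575) = 105*(575/308774) = 60375/308774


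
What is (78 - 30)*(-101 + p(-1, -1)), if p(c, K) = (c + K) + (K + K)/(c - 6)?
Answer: -34512/7 ≈ -4930.3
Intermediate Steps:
p(c, K) = K + c + 2*K/(-6 + c) (p(c, K) = (K + c) + (2*K)/(-6 + c) = (K + c) + 2*K/(-6 + c) = K + c + 2*K/(-6 + c))
(78 - 30)*(-101 + p(-1, -1)) = (78 - 30)*(-101 + ((-1)² - 6*(-1) - 4*(-1) - 1*(-1))/(-6 - 1)) = 48*(-101 + (1 + 6 + 4 + 1)/(-7)) = 48*(-101 - ⅐*12) = 48*(-101 - 12/7) = 48*(-719/7) = -34512/7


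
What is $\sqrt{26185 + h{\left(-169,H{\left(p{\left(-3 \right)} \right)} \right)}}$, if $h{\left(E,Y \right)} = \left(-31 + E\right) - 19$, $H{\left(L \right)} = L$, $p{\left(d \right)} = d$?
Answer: $\sqrt{25966} \approx 161.14$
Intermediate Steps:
$h{\left(E,Y \right)} = -50 + E$
$\sqrt{26185 + h{\left(-169,H{\left(p{\left(-3 \right)} \right)} \right)}} = \sqrt{26185 - 219} = \sqrt{25966}$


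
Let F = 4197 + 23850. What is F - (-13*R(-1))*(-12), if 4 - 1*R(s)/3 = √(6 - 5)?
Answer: 26643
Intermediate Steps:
R(s) = 9 (R(s) = 12 - 3*√(6 - 5) = 12 - 3*√1 = 12 - 3*1 = 12 - 3 = 9)
F = 28047
F - (-13*R(-1))*(-12) = 28047 - (-13*9)*(-12) = 28047 - (-117)*(-12) = 28047 - 1*1404 = 28047 - 1404 = 26643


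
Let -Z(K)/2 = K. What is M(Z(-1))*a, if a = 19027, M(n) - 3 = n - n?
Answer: 57081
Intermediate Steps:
Z(K) = -2*K
M(n) = 3 (M(n) = 3 + (n - n) = 3 + 0 = 3)
M(Z(-1))*a = 3*19027 = 57081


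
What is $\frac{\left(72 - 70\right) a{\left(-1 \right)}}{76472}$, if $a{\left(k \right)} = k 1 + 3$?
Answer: $\frac{1}{19118} \approx 5.2307 \cdot 10^{-5}$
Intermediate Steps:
$a{\left(k \right)} = 3 + k$ ($a{\left(k \right)} = k + 3 = 3 + k$)
$\frac{\left(72 - 70\right) a{\left(-1 \right)}}{76472} = \frac{\left(72 - 70\right) \left(3 - 1\right)}{76472} = 2 \cdot 2 \cdot \frac{1}{76472} = 4 \cdot \frac{1}{76472} = \frac{1}{19118}$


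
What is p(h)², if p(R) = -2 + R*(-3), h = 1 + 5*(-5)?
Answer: 4900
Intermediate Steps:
h = -24 (h = 1 - 25 = -24)
p(R) = -2 - 3*R
p(h)² = (-2 - 3*(-24))² = (-2 + 72)² = 70² = 4900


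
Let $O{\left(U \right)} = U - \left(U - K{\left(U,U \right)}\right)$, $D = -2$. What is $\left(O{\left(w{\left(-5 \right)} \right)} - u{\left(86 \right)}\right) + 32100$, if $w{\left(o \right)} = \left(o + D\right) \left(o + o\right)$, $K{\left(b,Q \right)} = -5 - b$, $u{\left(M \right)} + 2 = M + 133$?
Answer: $31808$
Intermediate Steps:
$u{\left(M \right)} = 131 + M$ ($u{\left(M \right)} = -2 + \left(M + 133\right) = -2 + \left(133 + M\right) = 131 + M$)
$w{\left(o \right)} = 2 o \left(-2 + o\right)$ ($w{\left(o \right)} = \left(o - 2\right) \left(o + o\right) = \left(-2 + o\right) 2 o = 2 o \left(-2 + o\right)$)
$O{\left(U \right)} = -5 - U$ ($O{\left(U \right)} = U - \left(5 + 2 U\right) = -5 - U$)
$\left(O{\left(w{\left(-5 \right)} \right)} - u{\left(86 \right)}\right) + 32100 = \left(\left(-5 - 2 \left(-5\right) \left(-2 - 5\right)\right) - \left(131 + 86\right)\right) + 32100 = \left(\left(-5 - 2 \left(-5\right) \left(-7\right)\right) - 217\right) + 32100 = \left(\left(-5 - 70\right) - 217\right) + 32100 = \left(-75 - 217\right) + 32100 = -292 + 32100 = 31808$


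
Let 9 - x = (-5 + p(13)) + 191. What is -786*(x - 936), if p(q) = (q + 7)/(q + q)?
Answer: 11380494/13 ≈ 8.7542e+5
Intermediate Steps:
p(q) = (7 + q)/(2*q) (p(q) = (7 + q)/((2*q)) = (7 + q)*(1/(2*q)) = (7 + q)/(2*q))
x = -2311/13 (x = 9 - ((-5 + (1/2)*(7 + 13)/13) + 191) = 9 - ((-5 + (1/2)*(1/13)*20) + 191) = 9 - ((-5 + 10/13) + 191) = 9 - (-55/13 + 191) = 9 - 1*2428/13 = 9 - 2428/13 = -2311/13 ≈ -177.77)
-786*(x - 936) = -786*(-2311/13 - 936) = -786*(-14479/13) = 11380494/13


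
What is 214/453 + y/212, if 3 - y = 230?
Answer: -57463/96036 ≈ -0.59835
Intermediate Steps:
y = -227 (y = 3 - 1*230 = 3 - 230 = -227)
214/453 + y/212 = 214/453 - 227/212 = -57463/96036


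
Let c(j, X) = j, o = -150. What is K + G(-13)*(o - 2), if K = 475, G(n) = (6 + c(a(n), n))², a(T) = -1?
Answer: -3325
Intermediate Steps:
G(n) = 25 (G(n) = (6 - 1)² = 5² = 25)
K + G(-13)*(o - 2) = 475 + 25*(-150 - 2) = 475 + 25*(-152) = 475 - 3800 = -3325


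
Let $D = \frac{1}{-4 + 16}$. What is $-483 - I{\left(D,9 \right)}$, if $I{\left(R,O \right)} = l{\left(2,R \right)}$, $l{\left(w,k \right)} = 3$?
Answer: $-486$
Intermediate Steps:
$D = \frac{1}{12} \approx 0.083333$
$I{\left(R,O \right)} = 3$
$-483 - I{\left(D,9 \right)} = -483 - 3 = -486$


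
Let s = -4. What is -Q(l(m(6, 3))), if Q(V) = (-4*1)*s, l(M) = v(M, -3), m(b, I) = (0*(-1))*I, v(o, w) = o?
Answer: -16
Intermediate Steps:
m(b, I) = 0 (m(b, I) = 0*I = 0)
l(M) = M
Q(V) = 16 (Q(V) = -4*1*(-4) = -4*(-4) = 16)
-Q(l(m(6, 3))) = -1*16 = -16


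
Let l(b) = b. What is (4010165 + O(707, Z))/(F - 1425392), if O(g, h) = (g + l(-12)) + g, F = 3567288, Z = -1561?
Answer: 4011567/2141896 ≈ 1.8729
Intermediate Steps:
O(g, h) = -12 + 2*g (O(g, h) = (g - 12) + g = (-12 + g) + g = -12 + 2*g)
(4010165 + O(707, Z))/(F - 1425392) = (4010165 + (-12 + 2*707))/(3567288 - 1425392) = (4010165 + (-12 + 1414))/2141896 = (4010165 + 1402)*(1/2141896) = 4011567*(1/2141896) = 4011567/2141896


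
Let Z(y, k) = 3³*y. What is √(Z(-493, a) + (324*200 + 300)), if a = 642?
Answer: √51789 ≈ 227.57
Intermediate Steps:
Z(y, k) = 27*y
√(Z(-493, a) + (324*200 + 300)) = √(27*(-493) + (324*200 + 300)) = √(-13311 + (64800 + 300)) = √(-13311 + 65100) = √51789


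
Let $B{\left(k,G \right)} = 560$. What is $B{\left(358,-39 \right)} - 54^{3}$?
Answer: $-156904$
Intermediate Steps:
$B{\left(358,-39 \right)} - 54^{3} = 560 - 54^{3} = 560 - 157464 = -156904$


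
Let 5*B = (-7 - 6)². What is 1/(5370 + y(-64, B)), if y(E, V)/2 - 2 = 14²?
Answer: 1/5766 ≈ 0.00017343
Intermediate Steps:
B = 169/5 (B = (-7 - 6)²/5 = (⅕)*(-13)² = (⅕)*169 = 169/5 ≈ 33.800)
y(E, V) = 396 (y(E, V) = 4 + 2*14² = 4 + 2*196 = 4 + 392 = 396)
1/(5370 + y(-64, B)) = 1/(5370 + 396) = 1/5766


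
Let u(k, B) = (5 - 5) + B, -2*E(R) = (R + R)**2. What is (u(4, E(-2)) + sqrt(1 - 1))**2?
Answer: 64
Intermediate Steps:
E(R) = -2*R**2 (E(R) = -(R + R)**2/2 = -4*R**2/2 = -2*R**2)
u(k, B) = B (u(k, B) = 0 + B = B)
(u(4, E(-2)) + sqrt(1 - 1))**2 = (-2*(-2)**2 + sqrt(1 - 1))**2 = (-2*4 + sqrt(0))**2 = (-8 + 0)**2 = (-8)**2 = 64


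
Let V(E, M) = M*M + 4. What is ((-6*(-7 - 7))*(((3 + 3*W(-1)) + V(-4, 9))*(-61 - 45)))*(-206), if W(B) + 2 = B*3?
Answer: 133898352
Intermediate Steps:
V(E, M) = 4 + M² (V(E, M) = M² + 4 = 4 + M²)
W(B) = -2 + 3*B (W(B) = -2 + B*3 = -2 + 3*B)
((-6*(-7 - 7))*(((3 + 3*W(-1)) + V(-4, 9))*(-61 - 45)))*(-206) = ((-6*(-7 - 7))*(((3 + 3*(-2 + 3*(-1))) + (4 + 9²))*(-61 - 45)))*(-206) = ((-6*(-14))*(((3 + 3*(-2 - 3)) + (4 + 81))*(-106)))*(-206) = (84*(((3 + 3*(-5)) + 85)*(-106)))*(-206) = (84*(((3 - 15) + 85)*(-106)))*(-206) = (84*((-12 + 85)*(-106)))*(-206) = (84*(73*(-106)))*(-206) = (84*(-7738))*(-206) = -649992*(-206) = 133898352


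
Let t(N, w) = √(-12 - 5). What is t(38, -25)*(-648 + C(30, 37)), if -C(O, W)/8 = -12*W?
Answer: 2904*I*√17 ≈ 11974.0*I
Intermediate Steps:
t(N, w) = I*√17 (t(N, w) = √(-17) = I*√17)
C(O, W) = 96*W (C(O, W) = -(-96)*W = 96*W)
t(38, -25)*(-648 + C(30, 37)) = (I*√17)*(-648 + 96*37) = (I*√17)*(-648 + 3552) = (I*√17)*2904 = 2904*I*√17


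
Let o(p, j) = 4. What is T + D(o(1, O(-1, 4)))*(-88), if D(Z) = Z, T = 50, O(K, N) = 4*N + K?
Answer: -302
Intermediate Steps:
O(K, N) = K + 4*N
T + D(o(1, O(-1, 4)))*(-88) = 50 + 4*(-88) = 50 - 352 = -302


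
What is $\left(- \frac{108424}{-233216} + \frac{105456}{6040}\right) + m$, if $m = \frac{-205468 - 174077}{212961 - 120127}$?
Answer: $\frac{14135317467043}{1021627029920} \approx 13.836$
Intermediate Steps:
$m = - \frac{379545}{92834} \approx -4.0884$
$\left(- \frac{108424}{-233216} + \frac{105456}{6040}\right) + m = \left(- \frac{108424}{-233216} + \frac{105456}{6040}\right) - \frac{379545}{92834} = \left(\left(-108424\right) \left(- \frac{1}{233216}\right) + 105456 \cdot \frac{1}{6040}\right) - \frac{379545}{92834} = \left(\frac{13553}{29152} + \frac{13182}{755}\right) - \frac{379545}{92834} = \frac{394514179}{22009760} - \frac{379545}{92834} = \frac{14135317467043}{1021627029920}$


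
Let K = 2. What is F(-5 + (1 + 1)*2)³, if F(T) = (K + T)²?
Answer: 1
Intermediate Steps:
F(T) = (2 + T)²
F(-5 + (1 + 1)*2)³ = ((2 + (-5 + (1 + 1)*2))²)³ = ((2 + (-5 + 2*2))²)³ = ((2 + (-5 + 4))²)³ = ((2 - 1)²)³ = (1²)³ = 1³ = 1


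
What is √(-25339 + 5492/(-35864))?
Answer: I*√2036993134202/8966 ≈ 159.18*I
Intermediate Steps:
√(-25339 + 5492/(-35864)) = √(-25339 + 5492*(-1/35864)) = √(-25339 - 1373/8966) = √(-227190847/8966) = I*√2036993134202/8966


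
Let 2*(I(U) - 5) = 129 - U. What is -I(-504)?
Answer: -643/2 ≈ -321.50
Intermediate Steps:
I(U) = 139/2 - U/2 (I(U) = 5 + (129 - U)/2 = 5 + (129/2 - U/2) = 139/2 - U/2)
-I(-504) = -(139/2 - ½*(-504)) = -(139/2 + 252) = -1*643/2 = -643/2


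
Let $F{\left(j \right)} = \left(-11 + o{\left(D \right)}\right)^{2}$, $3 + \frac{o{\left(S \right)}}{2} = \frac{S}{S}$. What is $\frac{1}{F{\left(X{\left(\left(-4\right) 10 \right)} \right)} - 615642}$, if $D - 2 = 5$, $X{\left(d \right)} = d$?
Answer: $- \frac{1}{615417} \approx -1.6249 \cdot 10^{-6}$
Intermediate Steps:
$D = 7$ ($D = 2 + 5 = 7$)
$o{\left(S \right)} = -4$ ($o{\left(S \right)} = -6 + 2 \frac{S}{S} = -6 + 2 \cdot 1 = -6 + 2 = -4$)
$F{\left(j \right)} = 225$ ($F{\left(j \right)} = \left(-11 - 4\right)^{2} = \left(-15\right)^{2} = 225$)
$\frac{1}{F{\left(X{\left(\left(-4\right) 10 \right)} \right)} - 615642} = \frac{1}{225 - 615642} = \frac{1}{-615417} = - \frac{1}{615417}$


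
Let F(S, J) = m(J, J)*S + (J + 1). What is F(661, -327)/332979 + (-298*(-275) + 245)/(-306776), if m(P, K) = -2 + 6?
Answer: -26658102137/102149965704 ≈ -0.26097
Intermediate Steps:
m(P, K) = 4
F(S, J) = 1 + J + 4*S (F(S, J) = 4*S + (J + 1) = 4*S + (1 + J) = 1 + J + 4*S)
F(661, -327)/332979 + (-298*(-275) + 245)/(-306776) = (1 - 327 + 4*661)/332979 + (-298*(-275) + 245)/(-306776) = (1 - 327 + 2644)*(1/332979) + (81950 + 245)*(-1/306776) = 2318*(1/332979) + 82195*(-1/306776) = 2318/332979 - 82195/306776 = -26658102137/102149965704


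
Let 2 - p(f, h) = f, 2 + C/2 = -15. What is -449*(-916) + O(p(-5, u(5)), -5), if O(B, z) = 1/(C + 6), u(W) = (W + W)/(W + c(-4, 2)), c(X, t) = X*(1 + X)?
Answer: 11515951/28 ≈ 4.1128e+5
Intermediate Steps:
C = -34 (C = -4 + 2*(-15) = -4 - 30 = -34)
u(W) = 2*W/(12 + W) (u(W) = (W + W)/(W - 4*(1 - 4)) = (2*W)/(W - 4*(-3)) = (2*W)/(W + 12) = (2*W)/(12 + W) = 2*W/(12 + W))
p(f, h) = 2 - f
O(B, z) = -1/28 (O(B, z) = 1/(-34 + 6) = 1/(-28) = -1/28)
-449*(-916) + O(p(-5, u(5)), -5) = -449*(-916) - 1/28 = 411284 - 1/28 = 11515951/28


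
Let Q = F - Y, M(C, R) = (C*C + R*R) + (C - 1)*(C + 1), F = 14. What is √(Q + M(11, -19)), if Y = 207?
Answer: √409 ≈ 20.224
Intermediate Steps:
M(C, R) = C² + R² + (1 + C)*(-1 + C) (M(C, R) = (C² + R²) + (-1 + C)*(1 + C) = (C² + R²) + (1 + C)*(-1 + C) = C² + R² + (1 + C)*(-1 + C))
Q = -193 (Q = 14 - 1*207 = 14 - 207 = -193)
√(Q + M(11, -19)) = √(-193 + (-1 + (-19)² + 2*11²)) = √(-193 + (-1 + 361 + 2*121)) = √(-193 + (-1 + 361 + 242)) = √(-193 + 602) = √409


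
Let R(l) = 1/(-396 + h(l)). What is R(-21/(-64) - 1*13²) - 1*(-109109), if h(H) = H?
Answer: 3943090087/36139 ≈ 1.0911e+5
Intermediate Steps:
R(l) = 1/(-396 + l)
R(-21/(-64) - 1*13²) - 1*(-109109) = 1/(-396 + (-21/(-64) - 1*13²)) - 1*(-109109) = 1/(-396 + (-21*(-1/64) - 1*169)) + 109109 = 1/(-396 + (21/64 - 169)) + 109109 = 1/(-396 - 10795/64) + 109109 = 1/(-36139/64) + 109109 = -64/36139 + 109109 = 3943090087/36139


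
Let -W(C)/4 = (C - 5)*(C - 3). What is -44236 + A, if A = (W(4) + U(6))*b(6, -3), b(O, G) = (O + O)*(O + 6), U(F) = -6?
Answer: -44524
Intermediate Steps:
W(C) = -4*(-5 + C)*(-3 + C) (W(C) = -4*(C - 5)*(C - 3) = -4*(-5 + C)*(-3 + C))
b(O, G) = 2*O*(6 + O) (b(O, G) = (2*O)*(6 + O) = 2*O*(6 + O))
A = -288 (A = ((-60 - 4*4² + 32*4) - 6)*(2*6*(6 + 6)) = ((-60 - 4*16 + 128) - 6)*(2*6*12) = ((-60 - 64 + 128) - 6)*144 = (4 - 6)*144 = -2*144 = -288)
-44236 + A = -44236 - 288 = -44524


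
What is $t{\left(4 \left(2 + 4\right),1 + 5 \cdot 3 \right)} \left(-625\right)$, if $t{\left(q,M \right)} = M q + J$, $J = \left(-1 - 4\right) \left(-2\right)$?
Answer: $-246250$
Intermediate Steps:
$J = 10$ ($J = \left(-5\right) \left(-2\right) = 10$)
$t{\left(q,M \right)} = 10 + M q$ ($t{\left(q,M \right)} = M q + 10 = 10 + M q$)
$t{\left(4 \left(2 + 4\right),1 + 5 \cdot 3 \right)} \left(-625\right) = \left(10 + \left(1 + 5 \cdot 3\right) 4 \left(2 + 4\right)\right) \left(-625\right) = \left(10 + \left(1 + 15\right) 4 \cdot 6\right) \left(-625\right) = \left(10 + 16 \cdot 24\right) \left(-625\right) = \left(10 + 384\right) \left(-625\right) = 394 \left(-625\right) = -246250$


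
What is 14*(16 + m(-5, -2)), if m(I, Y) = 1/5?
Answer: 1134/5 ≈ 226.80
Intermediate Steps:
m(I, Y) = 1/5
14*(16 + m(-5, -2)) = 14*(16 + 1/5) = 14*(81/5) = 1134/5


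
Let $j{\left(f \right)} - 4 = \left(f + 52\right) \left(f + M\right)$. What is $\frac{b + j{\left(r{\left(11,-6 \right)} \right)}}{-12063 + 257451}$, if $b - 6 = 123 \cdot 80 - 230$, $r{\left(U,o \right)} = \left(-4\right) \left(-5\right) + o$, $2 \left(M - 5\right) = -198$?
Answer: $\frac{1085}{61347} \approx 0.017686$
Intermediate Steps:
$M = -94$ ($M = 5 + \frac{1}{2} \left(-198\right) = 5 - 99 = -94$)
$r{\left(U,o \right)} = 20 + o$
$b = 9616$ ($b = 6 + \left(123 \cdot 80 - 230\right) = 6 + \left(9840 - 230\right) = 6 + 9610 = 9616$)
$j{\left(f \right)} = 4 + \left(-94 + f\right) \left(52 + f\right)$ ($j{\left(f \right)} = 4 + \left(f + 52\right) \left(f - 94\right) = 4 + \left(52 + f\right) \left(-94 + f\right) = 4 + \left(-94 + f\right) \left(52 + f\right)$)
$\frac{b + j{\left(r{\left(11,-6 \right)} \right)}}{-12063 + 257451} = \frac{9616 - \left(4884 - \left(20 - 6\right)^{2} + 42 \left(20 - 6\right)\right)}{-12063 + 257451} = \frac{9616 - \left(5472 - 196\right)}{245388} = \left(9616 - 5276\right) \frac{1}{245388} = 4340 \cdot \frac{1}{245388} = \frac{1085}{61347}$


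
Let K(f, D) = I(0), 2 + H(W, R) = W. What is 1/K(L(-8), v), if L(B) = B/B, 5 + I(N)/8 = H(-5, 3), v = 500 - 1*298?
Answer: -1/96 ≈ -0.010417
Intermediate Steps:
H(W, R) = -2 + W
v = 202 (v = 500 - 298 = 202)
I(N) = -96 (I(N) = -40 + 8*(-2 - 5) = -40 + 8*(-7) = -40 - 56 = -96)
L(B) = 1
K(f, D) = -96
1/K(L(-8), v) = 1/(-96) = -1/96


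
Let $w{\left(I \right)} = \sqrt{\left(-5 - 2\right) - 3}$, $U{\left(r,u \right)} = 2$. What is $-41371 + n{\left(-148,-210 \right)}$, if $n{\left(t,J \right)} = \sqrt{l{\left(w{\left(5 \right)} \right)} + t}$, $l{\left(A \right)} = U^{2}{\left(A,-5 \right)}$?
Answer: $-41371 + 12 i \approx -41371.0 + 12.0 i$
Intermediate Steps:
$w{\left(I \right)} = i \sqrt{10}$ ($w{\left(I \right)} = \sqrt{-7 - 3} = \sqrt{-10} = i \sqrt{10}$)
$l{\left(A \right)} = 4$ ($l{\left(A \right)} = 2^{2} = 4$)
$n{\left(t,J \right)} = \sqrt{4 + t}$
$-41371 + n{\left(-148,-210 \right)} = -41371 + \sqrt{4 - 148} = -41371 + \sqrt{-144} = -41371 + 12 i$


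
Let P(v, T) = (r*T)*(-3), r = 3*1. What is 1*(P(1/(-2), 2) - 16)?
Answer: -34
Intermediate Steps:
r = 3
P(v, T) = -9*T (P(v, T) = (3*T)*(-3) = -9*T)
1*(P(1/(-2), 2) - 16) = 1*(-9*2 - 16) = 1*(-18 - 16) = 1*(-34) = -34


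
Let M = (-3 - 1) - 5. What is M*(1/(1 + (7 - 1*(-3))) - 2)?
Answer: 189/11 ≈ 17.182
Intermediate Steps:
M = -9 (M = -4 - 5 = -9)
M*(1/(1 + (7 - 1*(-3))) - 2) = -9*(1/(1 + (7 - 1*(-3))) - 2) = -9*(1/(1 + (7 + 3)) - 2) = -9*(1/(1 + 10) - 2) = -9*(1/11 - 2) = -9*(-21/11) = 189/11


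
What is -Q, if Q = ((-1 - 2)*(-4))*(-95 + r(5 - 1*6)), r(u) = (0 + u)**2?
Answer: 1128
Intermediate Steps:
r(u) = u**2
Q = -1128 (Q = ((-1 - 2)*(-4))*(-95 + (5 - 1*6)**2) = (-3*(-4))*(-95 + (5 - 6)**2) = 12*(-95 + (-1)**2) = 12*(-95 + 1) = 12*(-94) = -1128)
-Q = -1*(-1128) = 1128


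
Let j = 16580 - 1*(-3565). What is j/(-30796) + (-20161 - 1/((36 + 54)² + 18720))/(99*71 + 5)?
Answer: -5113086074329/1452430824120 ≈ -3.5204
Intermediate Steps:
j = 20145 (j = 16580 + 3565 = 20145)
j/(-30796) + (-20161 - 1/((36 + 54)² + 18720))/(99*71 + 5) = 20145/(-30796) + (-20161 - 1/((36 + 54)² + 18720))/(99*71 + 5) = 20145*(-1/30796) + (-20161 - 1/(90² + 18720))/(7029 + 5) = -20145/30796 + (-20161 - 1/(8100 + 18720))/7034 = -20145/30796 + (-20161 - 1/26820)*(1/7034) = -20145/30796 - 540718021/26820*1/7034 = -20145/30796 - 540718021/188651880 = -5113086074329/1452430824120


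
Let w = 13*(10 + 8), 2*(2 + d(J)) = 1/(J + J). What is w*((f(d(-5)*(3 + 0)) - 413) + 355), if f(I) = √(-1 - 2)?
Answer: -13572 + 234*I*√3 ≈ -13572.0 + 405.3*I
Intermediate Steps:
d(J) = -2 + 1/(4*J) (d(J) = -2 + 1/(2*(J + J)) = -2 + 1/(2*((2*J))) = -2 + (1/(2*J))/2 = -2 + 1/(4*J))
f(I) = I*√3 (f(I) = √(-3) = I*√3)
w = 234 (w = 13*18 = 234)
w*((f(d(-5)*(3 + 0)) - 413) + 355) = 234*((I*√3 - 413) + 355) = 234*((-413 + I*√3) + 355) = 234*(-58 + I*√3) = -13572 + 234*I*√3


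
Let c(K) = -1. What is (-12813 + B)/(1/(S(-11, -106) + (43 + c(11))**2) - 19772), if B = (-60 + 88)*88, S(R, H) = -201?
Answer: 16175487/30903635 ≈ 0.52342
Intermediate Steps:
B = 2464 (B = 28*88 = 2464)
(-12813 + B)/(1/(S(-11, -106) + (43 + c(11))**2) - 19772) = (-12813 + 2464)/(1/(-201 + (43 - 1)**2) - 19772) = -10349/(1/(-201 + 42**2) - 19772) = -10349/(1/(-201 + 1764) - 19772) = -10349/(1/1563 - 19772) = -10349/(-30903635/1563) = -10349*(-1563/30903635) = 16175487/30903635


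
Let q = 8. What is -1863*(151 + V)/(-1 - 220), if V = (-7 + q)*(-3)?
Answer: 275724/221 ≈ 1247.6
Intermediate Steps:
V = -3 (V = (-7 + 8)*(-3) = 1*(-3) = -3)
-1863*(151 + V)/(-1 - 220) = -1863*(151 - 3)/(-1 - 220) = -275724/(-221) = -275724*(-1)/221 = -1863*(-148/221) = 275724/221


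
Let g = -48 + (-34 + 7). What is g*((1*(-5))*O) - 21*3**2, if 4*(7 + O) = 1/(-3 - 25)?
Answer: -315543/112 ≈ -2817.3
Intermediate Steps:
O = -785/112 (O = -7 + 1/(4*(-3 - 25)) = -7 + (1/4)/(-28) = -7 + (1/4)*(-1/28) = -7 - 1/112 = -785/112 ≈ -7.0089)
g = -75 (g = -48 - 27 = -75)
g*((1*(-5))*O) - 21*3**2 = -75*1*(-5)*(-785)/112 - 21*3**2 = -(-375)*(-785)/112 - 21*9 = -75*3925/112 - 189 = -294375/112 - 189 = -315543/112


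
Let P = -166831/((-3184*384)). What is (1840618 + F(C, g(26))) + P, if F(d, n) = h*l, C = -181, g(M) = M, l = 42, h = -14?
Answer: 2249723886511/1222656 ≈ 1.8400e+6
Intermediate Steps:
P = 166831/1222656 (P = -166831/(-1222656) = -166831*(-1/1222656) = 166831/1222656 ≈ 0.13645)
F(d, n) = -588 (F(d, n) = -14*42 = -588)
(1840618 + F(C, g(26))) + P = (1840618 - 588) + 166831/1222656 = 1840030 + 166831/1222656 = 2249723886511/1222656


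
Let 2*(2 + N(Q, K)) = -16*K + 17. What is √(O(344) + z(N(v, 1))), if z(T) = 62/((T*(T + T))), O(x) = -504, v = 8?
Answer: 2*I*√1103/3 ≈ 22.141*I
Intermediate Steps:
N(Q, K) = 13/2 - 8*K (N(Q, K) = -2 + (-16*K + 17)/2 = -2 + (17 - 16*K)/2 = -2 + (17/2 - 8*K) = 13/2 - 8*K)
z(T) = 31/T² (z(T) = 62/((T*(2*T))) = 62/((2*T²)) = 62*(1/(2*T²)) = 31/T²)
√(O(344) + z(N(v, 1))) = √(-504 + 31/(13/2 - 8*1)²) = √(-504 + 31/(13/2 - 8)²) = √(-504 + 31/(-3/2)²) = √(-504 + 31*(4/9)) = √(-504 + 124/9) = √(-4412/9) = 2*I*√1103/3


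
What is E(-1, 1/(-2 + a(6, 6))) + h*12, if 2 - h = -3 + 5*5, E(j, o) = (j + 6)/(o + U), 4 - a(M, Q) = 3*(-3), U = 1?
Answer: -2825/12 ≈ -235.42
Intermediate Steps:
a(M, Q) = 13 (a(M, Q) = 4 - 3*(-3) = 4 - 1*(-9) = 4 + 9 = 13)
E(j, o) = (6 + j)/(1 + o) (E(j, o) = (j + 6)/(o + 1) = (6 + j)/(1 + o))
h = -20 (h = 2 - (-3 + 5*5) = 2 - (-3 + 25) = 2 - 1*22 = 2 - 22 = -20)
E(-1, 1/(-2 + a(6, 6))) + h*12 = (6 - 1)/(1 + 1/(-2 + 13)) - 20*12 = 5/(1 + 1/11) - 240 = 5/(12/11) - 240 = (11/12)*5 - 240 = 55/12 - 240 = -2825/12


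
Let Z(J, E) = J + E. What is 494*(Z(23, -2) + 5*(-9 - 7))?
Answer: -29146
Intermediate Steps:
Z(J, E) = E + J
494*(Z(23, -2) + 5*(-9 - 7)) = 494*((-2 + 23) + 5*(-9 - 7)) = 494*(21 + 5*(-16)) = 494*(21 - 80) = 494*(-59) = -29146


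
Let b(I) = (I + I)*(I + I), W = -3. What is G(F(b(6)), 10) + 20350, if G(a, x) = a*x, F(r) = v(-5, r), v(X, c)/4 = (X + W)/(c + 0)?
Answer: 183130/9 ≈ 20348.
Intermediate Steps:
b(I) = 4*I² (b(I) = (2*I)*(2*I) = 4*I²)
v(X, c) = 4*(-3 + X)/c (v(X, c) = 4*((X - 3)/(c + 0)) = 4*((-3 + X)/c) = 4*(-3 + X)/c)
F(r) = -32/r (F(r) = 4*(-3 - 5)/r = 4*(-8)/r = -32/r)
G(F(b(6)), 10) + 20350 = -32/(4*6²)*10 + 20350 = -32/(4*36)*10 + 20350 = -32/144*10 + 20350 = -32*1/144*10 + 20350 = -2/9*10 + 20350 = -20/9 + 20350 = 183130/9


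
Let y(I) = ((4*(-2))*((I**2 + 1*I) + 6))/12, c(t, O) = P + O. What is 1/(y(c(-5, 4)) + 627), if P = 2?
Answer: 1/595 ≈ 0.0016807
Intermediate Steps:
c(t, O) = 2 + O
y(I) = -4 - 2*I/3 - 2*I**2/3 (y(I) = -8*((I**2 + I) + 6)*(1/12) = -8*((I + I**2) + 6)*(1/12) = -8*(6 + I + I**2)*(1/12) = (-48 - 8*I - 8*I**2)*(1/12) = -4 - 2*I/3 - 2*I**2/3)
1/(y(c(-5, 4)) + 627) = 1/((-4 - 2*(2 + 4)/3 - 2*(2 + 4)**2/3) + 627) = 1/((-4 - 2/3*6 - 2/3*6**2) + 627) = 1/((-4 - 4 - 2/3*36) + 627) = 1/((-4 - 4 - 24) + 627) = 1/(-32 + 627) = 1/595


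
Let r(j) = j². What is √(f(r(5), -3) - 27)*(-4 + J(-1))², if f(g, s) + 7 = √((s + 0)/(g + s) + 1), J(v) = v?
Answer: 25*√(-16456 + 22*√418)/22 ≈ 143.77*I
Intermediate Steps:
f(g, s) = -7 + √(1 + s/(g + s)) (f(g, s) = -7 + √((s + 0)/(g + s) + 1) = -7 + √(s/(g + s) + 1) = -7 + √(1 + s/(g + s)))
√(f(r(5), -3) - 27)*(-4 + J(-1))² = √((-7 + √((5² + 2*(-3))/(5² - 3))) - 27)*(-4 - 1)² = √((-7 + √((25 - 6)/(25 - 3))) - 27)*(-5)² = √((-7 + √(19/22)) - 27)*25 = √((-7 + √418/22) - 27)*25 = √(-34 + √418/22)*25 = 25*√(-34 + √418/22)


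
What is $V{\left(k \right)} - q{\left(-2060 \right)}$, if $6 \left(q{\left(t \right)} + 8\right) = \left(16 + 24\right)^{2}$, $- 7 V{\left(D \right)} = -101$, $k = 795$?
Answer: $- \frac{5129}{21} \approx -244.24$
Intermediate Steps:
$V{\left(D \right)} = \frac{101}{7}$ ($V{\left(D \right)} = \left(- \frac{1}{7}\right) \left(-101\right) = \frac{101}{7}$)
$q{\left(t \right)} = \frac{776}{3}$ ($q{\left(t \right)} = -8 + \frac{\left(16 + 24\right)^{2}}{6} = -8 + \frac{40^{2}}{6} = -8 + \frac{1}{6} \cdot 1600 = -8 + \frac{800}{3} = \frac{776}{3}$)
$V{\left(k \right)} - q{\left(-2060 \right)} = \frac{101}{7} - \frac{776}{3} = - \frac{5129}{21}$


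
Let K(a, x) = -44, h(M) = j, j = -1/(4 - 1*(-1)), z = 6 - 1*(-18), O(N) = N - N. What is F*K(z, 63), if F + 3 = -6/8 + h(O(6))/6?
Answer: 2497/15 ≈ 166.47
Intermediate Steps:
O(N) = 0
z = 24 (z = 6 + 18 = 24)
j = -1/5 (j = -1/(4 + 1) = -1/5 ≈ -0.20000)
h(M) = -1/5
F = -227/60 (F = -3 + (-6/8 - 1/5/6) = -3 + (-6*1/8 - 1/5*1/6) = -3 + (-3/4 - 1/30) = -3 - 47/60 = -227/60 ≈ -3.7833)
F*K(z, 63) = -227/60*(-44) = 2497/15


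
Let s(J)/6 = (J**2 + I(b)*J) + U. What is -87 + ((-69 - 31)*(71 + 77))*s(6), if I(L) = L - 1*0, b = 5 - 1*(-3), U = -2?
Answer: -7281687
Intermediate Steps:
b = 8 (b = 5 + 3 = 8)
I(L) = L (I(L) = L + 0 = L)
s(J) = -12 + 6*J**2 + 48*J (s(J) = 6*((J**2 + 8*J) - 2) = 6*(-2 + J**2 + 8*J) = -12 + 6*J**2 + 48*J)
-87 + ((-69 - 31)*(71 + 77))*s(6) = -87 + ((-69 - 31)*(71 + 77))*(-12 + 6*6**2 + 48*6) = -87 + (-100*148)*(-12 + 6*36 + 288) = -87 - 14800*(-12 + 216 + 288) = -87 - 14800*492 = -87 - 7281600 = -7281687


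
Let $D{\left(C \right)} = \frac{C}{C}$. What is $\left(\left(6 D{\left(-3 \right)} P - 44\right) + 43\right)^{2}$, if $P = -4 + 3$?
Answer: $49$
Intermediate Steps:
$D{\left(C \right)} = 1$
$P = -1$
$\left(\left(6 D{\left(-3 \right)} P - 44\right) + 43\right)^{2} = \left(\left(6 \cdot 1 \left(-1\right) - 44\right) + 43\right)^{2} = \left(\left(6 \left(-1\right) - 44\right) + 43\right)^{2} = \left(\left(-6 - 44\right) + 43\right)^{2} = \left(-50 + 43\right)^{2} = \left(-7\right)^{2} = 49$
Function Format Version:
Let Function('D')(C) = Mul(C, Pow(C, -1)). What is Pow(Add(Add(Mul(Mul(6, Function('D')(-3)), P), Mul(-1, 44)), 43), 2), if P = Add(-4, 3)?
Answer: 49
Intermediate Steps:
Function('D')(C) = 1
P = -1
Pow(Add(Add(Mul(Mul(6, Function('D')(-3)), P), Mul(-1, 44)), 43), 2) = Pow(Add(Add(Mul(Mul(6, 1), -1), Mul(-1, 44)), 43), 2) = Pow(Add(Add(Mul(6, -1), -44), 43), 2) = Pow(Add(Add(-6, -44), 43), 2) = Pow(Add(-50, 43), 2) = Pow(-7, 2) = 49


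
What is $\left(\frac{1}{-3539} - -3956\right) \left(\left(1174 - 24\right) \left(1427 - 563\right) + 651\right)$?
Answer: $\frac{13919795373033}{3539} \approx 3.9333 \cdot 10^{9}$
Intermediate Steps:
$\left(\frac{1}{-3539} - -3956\right) \left(\left(1174 - 24\right) \left(1427 - 563\right) + 651\right) = \left(- \frac{1}{3539} + 3956\right) \left(1150 \cdot 864 + 651\right) = \frac{14000283 \left(993600 + 651\right)}{3539} = \frac{14000283}{3539} \cdot 994251 = \frac{13919795373033}{3539}$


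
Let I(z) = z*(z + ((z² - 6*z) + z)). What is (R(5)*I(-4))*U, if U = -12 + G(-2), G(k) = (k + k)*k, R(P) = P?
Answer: 2560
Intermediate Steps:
G(k) = 2*k² (G(k) = (2*k)*k = 2*k²)
U = -4 (U = -12 + 2*(-2)² = -12 + 2*4 = -12 + 8 = -4)
I(z) = z*(z² - 4*z) (I(z) = z*(z + (z² - 5*z)) = z*(z² - 4*z))
(R(5)*I(-4))*U = (5*((-4)²*(-4 - 4)))*(-4) = (5*(16*(-8)))*(-4) = (5*(-128))*(-4) = -640*(-4) = 2560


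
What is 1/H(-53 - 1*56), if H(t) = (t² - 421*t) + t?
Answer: 1/57661 ≈ 1.7343e-5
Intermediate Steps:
H(t) = t² - 420*t
1/H(-53 - 1*56) = 1/((-53 - 1*56)*(-420 + (-53 - 1*56))) = 1/((-53 - 56)*(-420 + (-53 - 56))) = 1/(-109*(-420 - 109)) = 1/(-109*(-529)) = 1/57661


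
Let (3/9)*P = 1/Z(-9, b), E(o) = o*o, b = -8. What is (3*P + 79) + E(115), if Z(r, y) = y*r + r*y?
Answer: 212865/16 ≈ 13304.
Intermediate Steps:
E(o) = o**2
Z(r, y) = 2*r*y (Z(r, y) = r*y + r*y = 2*r*y)
P = 1/48 (P = 3/((2*(-9)*(-8))) = 3/144 = 3*(1/144) = 1/48 ≈ 0.020833)
(3*P + 79) + E(115) = (3*(1/48) + 79) + 115**2 = (1/16 + 79) + 13225 = 1265/16 + 13225 = 212865/16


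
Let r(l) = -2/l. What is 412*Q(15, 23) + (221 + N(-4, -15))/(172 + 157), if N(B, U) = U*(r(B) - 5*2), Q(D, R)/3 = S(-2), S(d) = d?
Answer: -1625849/658 ≈ -2470.9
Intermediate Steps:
Q(D, R) = -6 (Q(D, R) = 3*(-2) = -6)
N(B, U) = U*(-10 - 2/B) (N(B, U) = U*(-2/B - 5*2) = U*(-2/B - 10) = U*(-10 - 2/B))
412*Q(15, 23) + (221 + N(-4, -15))/(172 + 157) = 412*(-6) + (221 + (-10*(-15) - 2*(-15)/(-4)))/(172 + 157) = -2472 + (221 + (150 - 2*(-15)*(-1/4)))/329 = -2472 + (221 + (150 - 15/2))*(1/329) = -2472 + (221 + 285/2)*(1/329) = -2472 + (727/2)*(1/329) = -2472 + 727/658 = -1625849/658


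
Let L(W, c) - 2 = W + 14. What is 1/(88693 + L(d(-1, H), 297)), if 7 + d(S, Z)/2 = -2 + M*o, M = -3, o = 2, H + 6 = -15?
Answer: 1/88679 ≈ 1.1277e-5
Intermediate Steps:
H = -21 (H = -6 - 15 = -21)
d(S, Z) = -30 (d(S, Z) = -14 + 2*(-2 - 3*2) = -14 + 2*(-2 - 6) = -14 + 2*(-8) = -14 - 16 = -30)
L(W, c) = 16 + W (L(W, c) = 2 + (W + 14) = 2 + (14 + W) = 16 + W)
1/(88693 + L(d(-1, H), 297)) = 1/(88693 + (16 - 30)) = 1/(88693 - 14) = 1/88679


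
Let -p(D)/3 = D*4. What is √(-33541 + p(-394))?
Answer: I*√28813 ≈ 169.74*I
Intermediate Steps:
p(D) = -12*D (p(D) = -3*D*4 = -12*D)
√(-33541 + p(-394)) = √(-33541 - 12*(-394)) = √(-33541 + 4728) = √(-28813) = I*√28813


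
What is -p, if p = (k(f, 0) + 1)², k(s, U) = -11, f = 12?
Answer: -100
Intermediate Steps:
p = 100 (p = (-11 + 1)² = (-10)² = 100)
-p = -1*100 = -100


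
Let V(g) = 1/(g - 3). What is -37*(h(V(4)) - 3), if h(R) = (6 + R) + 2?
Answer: -222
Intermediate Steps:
V(g) = 1/(-3 + g)
h(R) = 8 + R
-37*(h(V(4)) - 3) = -37*((8 + 1/(-3 + 4)) - 3) = -37*((8 + 1/1) - 3) = -37*((8 + 1) - 3) = -37*(9 - 3) = -37*6 = -222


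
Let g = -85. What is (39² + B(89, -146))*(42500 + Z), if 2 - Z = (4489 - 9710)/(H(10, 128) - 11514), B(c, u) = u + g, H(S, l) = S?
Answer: 315364872615/5752 ≈ 5.4827e+7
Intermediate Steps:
B(c, u) = -85 + u (B(c, u) = u - 85 = -85 + u)
Z = 17787/11504 (Z = 2 - (4489 - 9710)/(10 - 11514) = 2 - (-5221)/(-11504) = 2 - (-5221)*(-1)/11504 = 2 - 1*5221/11504 = 2 - 5221/11504 = 17787/11504 ≈ 1.5462)
(39² + B(89, -146))*(42500 + Z) = (39² + (-85 - 146))*(42500 + 17787/11504) = (1521 - 231)*(488937787/11504) = 1290*(488937787/11504) = 315364872615/5752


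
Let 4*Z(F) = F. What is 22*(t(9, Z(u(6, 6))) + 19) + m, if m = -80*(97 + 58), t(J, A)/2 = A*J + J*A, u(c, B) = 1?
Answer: -11784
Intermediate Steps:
Z(F) = F/4
t(J, A) = 4*A*J (t(J, A) = 2*(A*J + J*A) = 2*(A*J + A*J) = 2*(2*A*J) = 4*A*J)
m = -12400 (m = -80*155 = -12400)
22*(t(9, Z(u(6, 6))) + 19) + m = 22*(4*((¼)*1)*9 + 19) - 12400 = 22*(4*(¼)*9 + 19) - 12400 = 22*(9 + 19) - 12400 = 22*28 - 12400 = 616 - 12400 = -11784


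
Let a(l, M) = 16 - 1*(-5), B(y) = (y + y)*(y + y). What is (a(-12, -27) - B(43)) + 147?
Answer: -7228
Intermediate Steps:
B(y) = 4*y² (B(y) = (2*y)*(2*y) = 4*y²)
a(l, M) = 21 (a(l, M) = 16 + 5 = 21)
(a(-12, -27) - B(43)) + 147 = (21 - 4*43²) + 147 = (21 - 4*1849) + 147 = (21 - 1*7396) + 147 = (21 - 7396) + 147 = -7375 + 147 = -7228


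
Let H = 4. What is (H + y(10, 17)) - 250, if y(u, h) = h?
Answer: -229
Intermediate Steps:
(H + y(10, 17)) - 250 = (4 + 17) - 250 = 21 - 250 = -229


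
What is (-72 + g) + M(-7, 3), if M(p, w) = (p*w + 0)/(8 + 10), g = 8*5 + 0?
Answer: -199/6 ≈ -33.167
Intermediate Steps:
g = 40 (g = 40 + 0 = 40)
M(p, w) = p*w/18 (M(p, w) = (p*w)/18 = (p*w)*(1/18) = p*w/18)
(-72 + g) + M(-7, 3) = (-72 + 40) + (1/18)*(-7)*3 = -32 - 7/6 = -199/6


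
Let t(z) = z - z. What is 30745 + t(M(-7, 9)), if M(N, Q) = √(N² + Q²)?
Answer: 30745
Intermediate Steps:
t(z) = 0
30745 + t(M(-7, 9)) = 30745 + 0 = 30745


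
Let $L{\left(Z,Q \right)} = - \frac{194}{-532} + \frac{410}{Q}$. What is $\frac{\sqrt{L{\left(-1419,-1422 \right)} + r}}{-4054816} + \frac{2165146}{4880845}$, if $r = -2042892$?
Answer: $\frac{2165146}{4880845} - \frac{i \sqrt{8119052632746370}}{255623710272} \approx 0.4436 - 0.00035249 i$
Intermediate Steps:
$L{\left(Z,Q \right)} = \frac{97}{266} + \frac{410}{Q}$ ($L{\left(Z,Q \right)} = \left(-194\right) \left(- \frac{1}{532}\right) + \frac{410}{Q} = \frac{97}{266} + \frac{410}{Q}$)
$\frac{\sqrt{L{\left(-1419,-1422 \right)} + r}}{-4054816} + \frac{2165146}{4880845} = \frac{\sqrt{\left(\frac{97}{266} + \frac{410}{-1422}\right) - 2042892}}{-4054816} + \frac{2165146}{4880845} = \sqrt{\left(\frac{97}{266} + 410 \left(- \frac{1}{1422}\right)\right) - 2042892} \left(- \frac{1}{4054816}\right) + 2165146 \cdot \frac{1}{4880845} = \sqrt{\left(\frac{97}{266} - \frac{205}{711}\right) - 2042892} \left(- \frac{1}{4054816}\right) + \frac{2165146}{4880845} = \sqrt{\frac{14437}{189126} - 2042892} \left(- \frac{1}{4054816}\right) + \frac{2165146}{4880845} = \sqrt{- \frac{386363977955}{189126}} \left(- \frac{1}{4054816}\right) + \frac{2165146}{4880845} = \frac{i \sqrt{8119052632746370}}{63042} \left(- \frac{1}{4054816}\right) + \frac{2165146}{4880845} = - \frac{i \sqrt{8119052632746370}}{255623710272} + \frac{2165146}{4880845} = \frac{2165146}{4880845} - \frac{i \sqrt{8119052632746370}}{255623710272}$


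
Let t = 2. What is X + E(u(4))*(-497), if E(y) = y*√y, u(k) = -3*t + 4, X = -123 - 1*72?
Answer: -195 + 994*I*√2 ≈ -195.0 + 1405.7*I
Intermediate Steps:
X = -195 (X = -123 - 72 = -195)
u(k) = -2 (u(k) = -3*2 + 4 = -6 + 4 = -2)
E(y) = y^(3/2)
X + E(u(4))*(-497) = -195 + (-2)^(3/2)*(-497) = -195 - 2*I*√2*(-497) = -195 + 994*I*√2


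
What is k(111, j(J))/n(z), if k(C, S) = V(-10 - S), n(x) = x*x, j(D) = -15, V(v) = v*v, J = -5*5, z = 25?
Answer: 1/25 ≈ 0.040000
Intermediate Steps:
J = -25
V(v) = v²
n(x) = x²
k(C, S) = (-10 - S)²
k(111, j(J))/n(z) = (10 - 15)²/(25²) = (-5)²/625 = 25*(1/625) = 1/25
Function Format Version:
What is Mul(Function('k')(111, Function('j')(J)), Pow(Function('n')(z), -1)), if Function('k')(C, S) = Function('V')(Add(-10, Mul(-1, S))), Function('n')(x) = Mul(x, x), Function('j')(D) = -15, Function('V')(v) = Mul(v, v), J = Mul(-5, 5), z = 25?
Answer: Rational(1, 25) ≈ 0.040000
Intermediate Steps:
J = -25
Function('V')(v) = Pow(v, 2)
Function('n')(x) = Pow(x, 2)
Function('k')(C, S) = Pow(Add(-10, Mul(-1, S)), 2)
Mul(Function('k')(111, Function('j')(J)), Pow(Function('n')(z), -1)) = Mul(Pow(Add(10, -15), 2), Pow(Pow(25, 2), -1)) = Mul(Pow(-5, 2), Pow(625, -1)) = Mul(25, Rational(1, 625)) = Rational(1, 25)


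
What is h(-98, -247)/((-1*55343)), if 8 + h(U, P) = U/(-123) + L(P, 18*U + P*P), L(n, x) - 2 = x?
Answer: -7286495/6807189 ≈ -1.0704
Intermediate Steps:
L(n, x) = 2 + x
h(U, P) = -6 + P**2 + 2213*U/123 (h(U, P) = -8 + (U/(-123) + (2 + (18*U + P*P))) = -8 + (-U/123 + (2 + (18*U + P**2))) = -8 + (-U/123 + (2 + (P**2 + 18*U))) = -8 + (-U/123 + (2 + P**2 + 18*U)) = -8 + (2 + P**2 + 2213*U/123) = -6 + P**2 + 2213*U/123)
h(-98, -247)/((-1*55343)) = (-6 + (-247)**2 + (2213/123)*(-98))/((-1*55343)) = (-6 + 61009 - 216874/123)/(-55343) = (7286495/123)*(-1/55343) = -7286495/6807189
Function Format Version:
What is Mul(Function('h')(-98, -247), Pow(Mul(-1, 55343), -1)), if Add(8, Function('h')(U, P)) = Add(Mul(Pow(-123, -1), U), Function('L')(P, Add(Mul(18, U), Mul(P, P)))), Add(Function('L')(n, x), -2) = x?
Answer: Rational(-7286495, 6807189) ≈ -1.0704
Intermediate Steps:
Function('L')(n, x) = Add(2, x)
Function('h')(U, P) = Add(-6, Pow(P, 2), Mul(Rational(2213, 123), U)) (Function('h')(U, P) = Add(-8, Add(Mul(Pow(-123, -1), U), Add(2, Add(Mul(18, U), Mul(P, P))))) = Add(-8, Add(Mul(Rational(-1, 123), U), Add(2, Add(Mul(18, U), Pow(P, 2))))) = Add(-8, Add(Mul(Rational(-1, 123), U), Add(2, Add(Pow(P, 2), Mul(18, U))))) = Add(-8, Add(Mul(Rational(-1, 123), U), Add(2, Pow(P, 2), Mul(18, U)))) = Add(-8, Add(2, Pow(P, 2), Mul(Rational(2213, 123), U))) = Add(-6, Pow(P, 2), Mul(Rational(2213, 123), U)))
Mul(Function('h')(-98, -247), Pow(Mul(-1, 55343), -1)) = Mul(Add(-6, Pow(-247, 2), Mul(Rational(2213, 123), -98)), Pow(Mul(-1, 55343), -1)) = Mul(Add(-6, 61009, Rational(-216874, 123)), Pow(-55343, -1)) = Mul(Rational(7286495, 123), Rational(-1, 55343)) = Rational(-7286495, 6807189)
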